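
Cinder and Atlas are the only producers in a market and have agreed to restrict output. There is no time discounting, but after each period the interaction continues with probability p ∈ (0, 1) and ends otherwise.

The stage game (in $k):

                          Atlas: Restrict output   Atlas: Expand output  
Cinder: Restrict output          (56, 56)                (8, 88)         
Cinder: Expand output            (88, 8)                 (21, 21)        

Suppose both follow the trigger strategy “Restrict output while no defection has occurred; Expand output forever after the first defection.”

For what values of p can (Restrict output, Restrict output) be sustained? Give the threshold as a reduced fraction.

32/67

With no time discounting, the continuation probability p plays the role of the discount factor.
Grim-trigger IC: 56/(1−p) ≥ 88 + 21p/(1−p) ⇒ p ≥ (88−56)/(88−21) = 32/67.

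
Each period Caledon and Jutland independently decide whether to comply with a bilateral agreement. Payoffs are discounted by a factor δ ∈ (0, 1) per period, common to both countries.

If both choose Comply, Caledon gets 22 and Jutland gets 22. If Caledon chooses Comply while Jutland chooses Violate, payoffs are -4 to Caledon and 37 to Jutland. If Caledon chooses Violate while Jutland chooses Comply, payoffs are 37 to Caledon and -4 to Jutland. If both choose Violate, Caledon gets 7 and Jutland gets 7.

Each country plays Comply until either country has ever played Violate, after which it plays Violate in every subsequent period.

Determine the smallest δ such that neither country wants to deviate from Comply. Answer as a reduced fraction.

1/2

Cooperation forever yields 22 each period: 22/(1−δ).
Deviating yields 37 once, then 7 forever: 37 + 7δ/(1−δ).
No profitable deviation requires 22/(1−δ) ≥ 37 + 7δ/(1−δ).
Multiplying by (1−δ): 22 ≥ 37(1−δ) + 7δ = 37 − 30δ.
So 30δ ≥ 15, i.e. δ ≥ 15/30 = 1/2.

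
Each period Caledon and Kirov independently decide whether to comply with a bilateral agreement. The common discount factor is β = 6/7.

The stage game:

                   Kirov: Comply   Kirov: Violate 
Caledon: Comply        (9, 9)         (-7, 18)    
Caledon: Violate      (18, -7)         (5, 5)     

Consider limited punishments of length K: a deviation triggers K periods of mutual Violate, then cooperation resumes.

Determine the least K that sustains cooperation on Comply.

4

No profitable deviation requires (9−5)(β+…+β^K) ≥ 18−9, i.e. β+…+β^K ≥ 9/4 ≈ 2.2500.
With β = 6/7, the partial sums are K=1: 0.8571, K=2: 1.5918, K=3: 2.2216, K=4: 2.7613.
K = 4 is the first length at which the sum reaches 2.2500.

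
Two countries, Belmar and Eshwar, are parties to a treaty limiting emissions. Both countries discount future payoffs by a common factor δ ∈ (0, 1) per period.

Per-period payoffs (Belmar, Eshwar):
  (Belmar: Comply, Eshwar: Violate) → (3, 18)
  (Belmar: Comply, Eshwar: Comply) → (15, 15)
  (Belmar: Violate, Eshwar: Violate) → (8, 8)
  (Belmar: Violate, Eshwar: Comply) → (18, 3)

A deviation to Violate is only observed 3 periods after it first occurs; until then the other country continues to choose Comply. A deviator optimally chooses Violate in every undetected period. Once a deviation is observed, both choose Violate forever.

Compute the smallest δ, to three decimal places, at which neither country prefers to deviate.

0.669

The best deviation is to choose Violate for all 3 undetected periods, earning 18 each, then 8 forever once detected.
Deviation value: 18(1−δ^3)/(1−δ) + 8δ^3/(1−δ); cooperation value: 15/(1−δ).
IC: 15 ≥ 18(1−δ^3) + 8δ^3 = 18 − 10δ^3.
So δ^3 ≥ 3/10, giving δ ≥ (3/10)^(1/3) ≈ 0.669.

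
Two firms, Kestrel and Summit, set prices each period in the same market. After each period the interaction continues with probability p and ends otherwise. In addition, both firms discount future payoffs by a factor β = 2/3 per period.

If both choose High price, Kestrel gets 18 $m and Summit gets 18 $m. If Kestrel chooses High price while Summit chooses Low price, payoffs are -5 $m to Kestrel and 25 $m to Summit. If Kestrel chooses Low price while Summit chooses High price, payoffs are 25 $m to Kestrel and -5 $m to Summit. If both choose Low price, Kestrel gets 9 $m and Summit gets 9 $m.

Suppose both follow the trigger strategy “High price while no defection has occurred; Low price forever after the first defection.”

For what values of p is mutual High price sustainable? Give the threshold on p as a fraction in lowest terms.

21/32

With continuation probability p and discount β, the effective per-period discount factor is βp.
Grim-trigger IC: βp ≥ (25−18)/(25−9) = 7/16.
So p ≥ (7/16)/(2/3) = 21/32.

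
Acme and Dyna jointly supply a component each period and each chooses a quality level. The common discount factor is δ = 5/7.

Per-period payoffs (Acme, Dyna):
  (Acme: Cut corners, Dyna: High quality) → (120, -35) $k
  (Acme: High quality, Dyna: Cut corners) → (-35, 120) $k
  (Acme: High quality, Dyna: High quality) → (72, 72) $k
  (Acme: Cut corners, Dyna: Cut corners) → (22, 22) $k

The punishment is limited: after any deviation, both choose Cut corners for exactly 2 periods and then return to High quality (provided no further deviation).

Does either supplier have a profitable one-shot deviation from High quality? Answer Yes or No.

IC: δ+…+δ^2 ≥ (120−72)/(72−22) = 24/25.
At δ = 5/7: partial sum = 1.2245 ≥ 0.9600. Cooperation sustainable.

No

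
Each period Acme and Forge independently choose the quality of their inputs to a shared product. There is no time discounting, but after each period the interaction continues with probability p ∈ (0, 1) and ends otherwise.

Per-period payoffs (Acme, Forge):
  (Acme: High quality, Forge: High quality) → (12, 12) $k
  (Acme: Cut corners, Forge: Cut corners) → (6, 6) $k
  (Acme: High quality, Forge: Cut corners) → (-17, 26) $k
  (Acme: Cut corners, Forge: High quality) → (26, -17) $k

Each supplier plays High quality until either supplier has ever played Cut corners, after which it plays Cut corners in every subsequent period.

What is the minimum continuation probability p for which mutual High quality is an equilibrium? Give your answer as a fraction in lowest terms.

7/10

With no time discounting, the continuation probability p plays the role of the discount factor.
Grim-trigger IC: 12/(1−p) ≥ 26 + 6p/(1−p) ⇒ p ≥ (26−12)/(26−6) = 7/10.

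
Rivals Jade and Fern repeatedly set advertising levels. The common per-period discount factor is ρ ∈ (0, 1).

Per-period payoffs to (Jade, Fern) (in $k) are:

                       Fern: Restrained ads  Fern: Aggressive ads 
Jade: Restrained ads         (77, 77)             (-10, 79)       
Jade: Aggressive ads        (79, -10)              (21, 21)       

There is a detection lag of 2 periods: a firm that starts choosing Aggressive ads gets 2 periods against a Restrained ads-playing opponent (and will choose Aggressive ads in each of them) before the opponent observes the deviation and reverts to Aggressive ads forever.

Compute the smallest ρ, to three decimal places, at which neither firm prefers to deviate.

0.186

A deviator earns 79 for 2 periods, then 21 forever; cooperating earns 77 forever. Multiplying the IC by (1−ρ):
77 ≥ 79(1−ρ^2) + 21ρ^2, so 58·ρ^2 ≥ 2 and ρ^2 ≥ 1/29.
ρ ≥ (1/29)^(1/2) ≈ 0.186.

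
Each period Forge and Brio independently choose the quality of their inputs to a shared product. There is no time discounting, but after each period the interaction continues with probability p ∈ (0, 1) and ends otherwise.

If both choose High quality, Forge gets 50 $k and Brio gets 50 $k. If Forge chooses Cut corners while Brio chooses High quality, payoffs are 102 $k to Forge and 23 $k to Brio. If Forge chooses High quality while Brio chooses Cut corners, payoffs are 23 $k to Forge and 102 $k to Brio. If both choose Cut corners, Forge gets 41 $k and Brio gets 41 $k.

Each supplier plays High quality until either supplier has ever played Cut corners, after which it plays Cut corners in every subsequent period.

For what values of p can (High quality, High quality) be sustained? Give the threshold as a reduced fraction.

With no time discounting, the continuation probability p plays the role of the discount factor.
Grim-trigger IC: 50/(1−p) ≥ 102 + 41p/(1−p) ⇒ p ≥ (102−50)/(102−41) = 52/61.

52/61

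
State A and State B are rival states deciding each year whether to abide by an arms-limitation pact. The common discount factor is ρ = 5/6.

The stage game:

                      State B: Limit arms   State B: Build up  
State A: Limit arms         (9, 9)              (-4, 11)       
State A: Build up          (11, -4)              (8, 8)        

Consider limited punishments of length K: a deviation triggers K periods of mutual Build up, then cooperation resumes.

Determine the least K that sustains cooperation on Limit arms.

3

Need Σ_{k=1}^{K} ρ^k ≥ (11−9)/(9−8) = 2.0000 at ρ = 5/6.
At K = 2 the sum is 1.5278 < 2.0000; at K = 3 it is 2.1065 ≥ 2.0000.
So the minimum punishment length is K = 3.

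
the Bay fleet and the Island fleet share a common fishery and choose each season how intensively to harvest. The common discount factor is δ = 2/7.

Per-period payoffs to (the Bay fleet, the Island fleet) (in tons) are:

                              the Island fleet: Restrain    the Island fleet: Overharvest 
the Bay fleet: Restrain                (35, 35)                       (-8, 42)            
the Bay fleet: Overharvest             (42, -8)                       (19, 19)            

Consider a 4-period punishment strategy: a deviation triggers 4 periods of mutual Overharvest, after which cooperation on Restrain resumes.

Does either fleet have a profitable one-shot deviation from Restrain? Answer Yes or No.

Comparing payoff streams over the 5 periods until play realigns: cooperate → 35(1+δ+…+δ^4); deviate → 42 + 19(δ+…+δ^4).
Cooperation is sustained iff (35−19)(δ+…+δ^4) ≥ 42−35.
δ+…+δ^4 = 2/7·(1−(2/7)^4)/(1−2/7) = 0.3973, and (42−35)/(35−19) = 0.4375.
0.3973 < 0.4375, so cooperation is not sustainable.

Yes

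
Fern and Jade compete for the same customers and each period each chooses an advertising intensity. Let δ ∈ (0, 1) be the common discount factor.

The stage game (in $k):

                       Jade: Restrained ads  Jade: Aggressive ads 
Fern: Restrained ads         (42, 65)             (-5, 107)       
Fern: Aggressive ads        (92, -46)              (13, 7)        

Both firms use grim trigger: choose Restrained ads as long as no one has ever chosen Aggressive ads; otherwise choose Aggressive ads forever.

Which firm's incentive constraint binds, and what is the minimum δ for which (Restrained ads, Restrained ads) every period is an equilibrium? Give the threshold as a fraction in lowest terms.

Fern; δ ≥ 50/79

For Fern: deviation gain 92−42 = 50, per-period punishment loss 42−13 = 29. IC gives δ ≥ 50/79.
For Jade: gain 42, loss 58 per period, so δ ≥ 42/100 = 21/50.
The tighter constraint is Fern's, so cooperation needs δ ≥ 50/79.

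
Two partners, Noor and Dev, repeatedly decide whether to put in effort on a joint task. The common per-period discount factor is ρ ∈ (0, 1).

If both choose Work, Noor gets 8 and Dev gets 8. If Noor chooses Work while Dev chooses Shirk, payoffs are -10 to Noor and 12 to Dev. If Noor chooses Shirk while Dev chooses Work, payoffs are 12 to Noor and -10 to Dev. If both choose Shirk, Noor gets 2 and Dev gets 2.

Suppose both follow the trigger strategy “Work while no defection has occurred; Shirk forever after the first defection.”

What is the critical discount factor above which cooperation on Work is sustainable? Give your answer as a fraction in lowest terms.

2/5

One-period gain from deviating is 12 − 8 = 4. The loss is 8 − 2 = 6 in every subsequent period, with present value 6·ρ/(1−ρ).
Deviation is unprofitable when 6·ρ/(1−ρ) ≥ 4, i.e. ρ/(1−ρ) ≥ 2/3.
Equivalently ρ ≥ 4/(4+6) = 2/5.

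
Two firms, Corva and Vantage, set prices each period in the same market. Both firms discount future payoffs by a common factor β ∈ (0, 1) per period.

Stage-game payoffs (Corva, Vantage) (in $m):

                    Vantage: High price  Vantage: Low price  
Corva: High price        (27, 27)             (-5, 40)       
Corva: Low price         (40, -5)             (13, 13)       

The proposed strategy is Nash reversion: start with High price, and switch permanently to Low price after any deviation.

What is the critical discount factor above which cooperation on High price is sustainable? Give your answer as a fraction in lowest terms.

13/27

27/(1−β) ≥ 40 + 13β/(1−β)
27 ≥ 40 − 27β
β ≥ 13/27.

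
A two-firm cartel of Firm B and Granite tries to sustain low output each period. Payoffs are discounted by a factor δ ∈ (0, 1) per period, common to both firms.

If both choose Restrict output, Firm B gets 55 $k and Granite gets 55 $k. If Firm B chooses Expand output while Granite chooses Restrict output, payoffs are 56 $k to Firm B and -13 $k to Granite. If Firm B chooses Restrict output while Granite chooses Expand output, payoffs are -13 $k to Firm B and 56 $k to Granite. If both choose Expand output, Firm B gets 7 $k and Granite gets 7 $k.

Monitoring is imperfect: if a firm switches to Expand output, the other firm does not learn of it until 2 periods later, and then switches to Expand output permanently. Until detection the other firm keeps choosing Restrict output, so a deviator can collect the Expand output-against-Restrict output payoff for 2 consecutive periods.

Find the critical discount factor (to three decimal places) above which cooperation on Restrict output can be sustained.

The best deviation is to choose Expand output for all 2 undetected periods, earning 56 each, then 7 forever once detected.
Deviation value: 56(1−δ^2)/(1−δ) + 7δ^2/(1−δ); cooperation value: 55/(1−δ).
IC: 55 ≥ 56(1−δ^2) + 7δ^2 = 56 − 49δ^2.
So δ^2 ≥ 1/49, giving δ ≥ (1/49)^(1/2) ≈ 0.143.

0.143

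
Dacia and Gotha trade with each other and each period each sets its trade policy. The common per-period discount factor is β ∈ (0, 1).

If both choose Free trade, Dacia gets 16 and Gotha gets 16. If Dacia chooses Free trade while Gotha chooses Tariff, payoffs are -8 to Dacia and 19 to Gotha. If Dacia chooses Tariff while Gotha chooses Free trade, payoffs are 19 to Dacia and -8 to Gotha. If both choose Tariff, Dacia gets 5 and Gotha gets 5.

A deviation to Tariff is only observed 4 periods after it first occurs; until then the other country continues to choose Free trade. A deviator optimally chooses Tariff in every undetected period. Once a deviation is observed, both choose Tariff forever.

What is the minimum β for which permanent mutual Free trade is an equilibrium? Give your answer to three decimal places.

A deviator earns 19 for 4 periods, then 5 forever; cooperating earns 16 forever. Multiplying the IC by (1−β):
16 ≥ 19(1−β^4) + 5β^4, so 14·β^4 ≥ 3 and β^4 ≥ 3/14.
β ≥ (3/14)^(1/4) ≈ 0.680.

0.680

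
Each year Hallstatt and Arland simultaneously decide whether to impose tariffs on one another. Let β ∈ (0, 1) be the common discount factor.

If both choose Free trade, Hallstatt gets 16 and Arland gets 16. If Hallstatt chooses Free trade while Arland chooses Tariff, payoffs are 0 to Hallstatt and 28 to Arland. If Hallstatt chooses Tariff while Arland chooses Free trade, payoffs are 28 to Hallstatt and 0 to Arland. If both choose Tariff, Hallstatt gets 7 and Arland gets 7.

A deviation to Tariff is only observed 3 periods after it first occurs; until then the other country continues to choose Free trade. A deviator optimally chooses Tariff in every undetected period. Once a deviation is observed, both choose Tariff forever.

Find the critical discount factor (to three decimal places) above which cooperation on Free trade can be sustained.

0.830

A deviator earns 28 for 3 periods, then 7 forever; cooperating earns 16 forever. Multiplying the IC by (1−β):
16 ≥ 28(1−β^3) + 7β^3, so 21·β^3 ≥ 12 and β^3 ≥ 4/7.
β ≥ (4/7)^(1/3) ≈ 0.830.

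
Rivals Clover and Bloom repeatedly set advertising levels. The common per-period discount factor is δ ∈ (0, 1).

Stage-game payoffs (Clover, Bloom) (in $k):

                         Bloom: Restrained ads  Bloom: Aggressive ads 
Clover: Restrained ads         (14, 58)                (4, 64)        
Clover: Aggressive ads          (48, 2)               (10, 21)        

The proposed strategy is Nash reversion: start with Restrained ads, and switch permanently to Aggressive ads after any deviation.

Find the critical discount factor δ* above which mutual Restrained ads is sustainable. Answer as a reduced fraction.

Clover's threshold: (48−14)/(48−10) = 17/19.
Bloom's threshold: (64−58)/(64−21) = 6/43.
17/19 > 6/43, so Clover binds and δ* = 17/19.

17/19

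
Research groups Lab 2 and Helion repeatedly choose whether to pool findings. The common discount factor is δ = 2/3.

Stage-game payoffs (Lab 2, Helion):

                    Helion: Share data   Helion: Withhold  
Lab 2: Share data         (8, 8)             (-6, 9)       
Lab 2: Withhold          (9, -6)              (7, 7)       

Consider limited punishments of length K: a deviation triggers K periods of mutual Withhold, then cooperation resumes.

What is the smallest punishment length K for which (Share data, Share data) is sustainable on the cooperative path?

2

IC: δ(1−δ^K)/(1−δ) ≥ (9−8)/(8−7) = 1.
With δ = 2/3: need 1 − δ^K ≥ 1·(1−2/3)/(2/3), i.e. δ^K ≤ 0.5000.
Since (2/3)^1 = 0.6667 and (2/3)^2 = 0.4444, the smallest such K is 2.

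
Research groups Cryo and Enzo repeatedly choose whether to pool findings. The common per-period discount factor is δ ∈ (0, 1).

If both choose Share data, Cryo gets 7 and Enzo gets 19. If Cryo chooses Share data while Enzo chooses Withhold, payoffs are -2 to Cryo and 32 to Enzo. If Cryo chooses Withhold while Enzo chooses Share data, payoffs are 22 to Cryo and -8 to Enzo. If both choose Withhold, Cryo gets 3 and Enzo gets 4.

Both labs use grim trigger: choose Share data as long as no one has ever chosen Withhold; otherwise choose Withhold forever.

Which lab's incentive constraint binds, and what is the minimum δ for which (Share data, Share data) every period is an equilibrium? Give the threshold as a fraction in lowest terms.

Cryo; δ ≥ 15/19

Cryo's threshold: (22−7)/(22−3) = 15/19.
Enzo's threshold: (32−19)/(32−4) = 13/28.
15/19 > 13/28, so Cryo binds and δ* = 15/19.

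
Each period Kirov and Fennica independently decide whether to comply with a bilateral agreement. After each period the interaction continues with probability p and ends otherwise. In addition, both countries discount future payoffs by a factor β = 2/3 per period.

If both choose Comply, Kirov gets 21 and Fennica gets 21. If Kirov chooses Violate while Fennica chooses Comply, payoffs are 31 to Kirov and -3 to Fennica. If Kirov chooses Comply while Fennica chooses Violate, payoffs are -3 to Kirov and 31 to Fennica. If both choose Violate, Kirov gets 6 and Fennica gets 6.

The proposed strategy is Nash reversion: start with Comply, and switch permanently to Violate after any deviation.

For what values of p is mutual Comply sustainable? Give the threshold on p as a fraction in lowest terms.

3/5

Expected continuation weight on next period's payoff is β·p = 2/3·p, which plays the role of the discount factor.
Cooperation requires 2/3·p ≥ (31−21)/(31−6) = 2/5, hence p ≥ 3/5.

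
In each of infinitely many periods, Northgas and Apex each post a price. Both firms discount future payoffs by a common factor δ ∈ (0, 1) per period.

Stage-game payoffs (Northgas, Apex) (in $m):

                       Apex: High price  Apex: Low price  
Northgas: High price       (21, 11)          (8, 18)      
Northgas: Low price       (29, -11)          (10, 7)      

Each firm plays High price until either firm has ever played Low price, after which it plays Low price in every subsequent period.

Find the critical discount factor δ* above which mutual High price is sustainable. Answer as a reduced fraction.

7/11

Northgas: cooperation gives 21 each period; deviation gives 29 once then 10 forever.
  21/(1−δ) ≥ 29 + 10δ/(1−δ) ⇒ δ ≥ 8/19.
Apex: cooperation gives 11 each period; deviation gives 18 once then 7 forever.
  δ ≥ 7/11.
Both must hold, so the binding constraint is Apex's: δ ≥ 7/11.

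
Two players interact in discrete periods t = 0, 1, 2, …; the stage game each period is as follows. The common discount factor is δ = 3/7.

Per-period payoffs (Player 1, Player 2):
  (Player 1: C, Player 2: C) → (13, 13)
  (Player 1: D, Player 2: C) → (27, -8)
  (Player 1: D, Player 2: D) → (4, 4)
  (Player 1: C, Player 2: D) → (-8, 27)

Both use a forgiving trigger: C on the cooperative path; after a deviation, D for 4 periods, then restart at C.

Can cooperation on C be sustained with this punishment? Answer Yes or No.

No

IC: δ+…+δ^4 ≥ (27−13)/(13−4) = 14/9.
At δ = 3/7: partial sum = 0.7247 < 1.5556. Cooperation not sustainable.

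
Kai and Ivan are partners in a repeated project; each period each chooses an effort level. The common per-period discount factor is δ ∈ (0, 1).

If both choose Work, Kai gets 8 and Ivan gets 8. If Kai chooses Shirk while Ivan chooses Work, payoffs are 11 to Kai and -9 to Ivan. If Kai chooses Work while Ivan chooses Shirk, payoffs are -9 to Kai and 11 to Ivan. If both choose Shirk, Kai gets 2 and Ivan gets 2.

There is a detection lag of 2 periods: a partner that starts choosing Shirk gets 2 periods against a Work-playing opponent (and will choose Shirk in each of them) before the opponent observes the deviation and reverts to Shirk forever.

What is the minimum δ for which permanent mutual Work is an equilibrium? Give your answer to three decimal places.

The best deviation is to choose Shirk for all 2 undetected periods, earning 11 each, then 2 forever once detected.
Deviation value: 11(1−δ^2)/(1−δ) + 2δ^2/(1−δ); cooperation value: 8/(1−δ).
IC: 8 ≥ 11(1−δ^2) + 2δ^2 = 11 − 9δ^2.
So δ^2 ≥ 3/9 = 1/3, giving δ ≥ (1/3)^(1/2) ≈ 0.577.

0.577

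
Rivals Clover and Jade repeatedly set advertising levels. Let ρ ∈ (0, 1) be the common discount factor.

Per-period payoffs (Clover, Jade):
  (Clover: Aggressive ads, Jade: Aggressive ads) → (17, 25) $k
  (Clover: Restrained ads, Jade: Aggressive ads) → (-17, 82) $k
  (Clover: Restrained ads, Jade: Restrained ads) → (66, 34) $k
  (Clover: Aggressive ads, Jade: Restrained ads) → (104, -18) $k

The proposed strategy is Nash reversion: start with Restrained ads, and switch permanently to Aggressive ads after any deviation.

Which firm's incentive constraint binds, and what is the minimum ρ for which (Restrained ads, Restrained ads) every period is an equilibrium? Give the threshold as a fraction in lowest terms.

Jade; ρ ≥ 16/19

For Clover: deviation gain 104−66 = 38, per-period punishment loss 66−17 = 49. IC gives ρ ≥ 38/87.
For Jade: gain 48, loss 9 per period, so ρ ≥ 48/57 = 16/19.
The tighter constraint is Jade's, so cooperation needs ρ ≥ 16/19.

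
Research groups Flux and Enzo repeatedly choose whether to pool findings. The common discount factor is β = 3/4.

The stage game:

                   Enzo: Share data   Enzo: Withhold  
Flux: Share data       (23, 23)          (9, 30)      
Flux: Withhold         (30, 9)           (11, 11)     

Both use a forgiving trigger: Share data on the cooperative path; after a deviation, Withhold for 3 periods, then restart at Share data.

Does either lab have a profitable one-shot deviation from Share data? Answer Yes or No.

IC: β+…+β^3 ≥ (30−23)/(23−11) = 7/12.
At β = 3/4: partial sum = 1.7344 ≥ 0.5833. Cooperation sustainable.

No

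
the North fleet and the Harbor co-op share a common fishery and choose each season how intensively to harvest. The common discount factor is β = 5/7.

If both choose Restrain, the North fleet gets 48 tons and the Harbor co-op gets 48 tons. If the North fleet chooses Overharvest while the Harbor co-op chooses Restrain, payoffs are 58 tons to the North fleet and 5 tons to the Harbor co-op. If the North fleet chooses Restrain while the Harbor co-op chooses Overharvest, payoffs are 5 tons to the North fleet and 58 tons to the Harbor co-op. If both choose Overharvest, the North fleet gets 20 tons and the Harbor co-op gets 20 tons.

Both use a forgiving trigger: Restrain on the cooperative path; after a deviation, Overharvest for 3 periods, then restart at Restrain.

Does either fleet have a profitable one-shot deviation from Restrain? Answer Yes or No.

IC: β+…+β^3 ≥ (58−48)/(48−20) = 5/14.
At β = 5/7: partial sum = 1.5889 ≥ 0.3571. Cooperation sustainable.

No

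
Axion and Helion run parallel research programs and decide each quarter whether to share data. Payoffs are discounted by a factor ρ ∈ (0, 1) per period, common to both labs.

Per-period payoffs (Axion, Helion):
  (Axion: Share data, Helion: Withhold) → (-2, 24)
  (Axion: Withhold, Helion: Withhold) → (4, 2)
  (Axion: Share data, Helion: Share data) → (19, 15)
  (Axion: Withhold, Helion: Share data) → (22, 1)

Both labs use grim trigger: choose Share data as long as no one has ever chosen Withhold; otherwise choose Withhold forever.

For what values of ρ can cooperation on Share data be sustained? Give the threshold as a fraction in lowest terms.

Axion: cooperation gives 19 each period; deviation gives 22 once then 4 forever.
  19/(1−ρ) ≥ 22 + 4ρ/(1−ρ) ⇒ ρ ≥ 3/18 = 1/6.
Helion: cooperation gives 15 each period; deviation gives 24 once then 2 forever.
  ρ ≥ 9/22.
Both must hold, so the binding constraint is Helion's: ρ ≥ 9/22.

9/22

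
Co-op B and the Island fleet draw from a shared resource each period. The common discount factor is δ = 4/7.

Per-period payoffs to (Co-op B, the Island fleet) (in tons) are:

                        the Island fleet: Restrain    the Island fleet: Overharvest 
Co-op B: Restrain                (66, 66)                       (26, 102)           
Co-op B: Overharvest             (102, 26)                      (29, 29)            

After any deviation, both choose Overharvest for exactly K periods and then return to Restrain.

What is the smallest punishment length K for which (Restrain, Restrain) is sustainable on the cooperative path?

IC: δ(1−δ^K)/(1−δ) ≥ (102−66)/(66−29) = 36/37.
With δ = 4/7: need 1 − δ^K ≥ 36/37·(1−4/7)/(4/7), i.e. δ^K ≤ 0.2703.
Since (4/7)^2 = 0.3265 and (4/7)^3 = 0.1866, the smallest such K is 3.

3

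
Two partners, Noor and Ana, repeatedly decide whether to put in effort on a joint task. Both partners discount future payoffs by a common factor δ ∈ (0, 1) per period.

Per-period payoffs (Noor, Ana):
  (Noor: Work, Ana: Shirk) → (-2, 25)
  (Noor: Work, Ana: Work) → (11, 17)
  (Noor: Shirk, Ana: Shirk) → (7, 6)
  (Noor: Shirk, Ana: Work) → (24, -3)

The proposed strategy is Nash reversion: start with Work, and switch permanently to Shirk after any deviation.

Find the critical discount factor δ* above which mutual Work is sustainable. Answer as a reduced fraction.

13/17

Noor: cooperation gives 11 each period; deviation gives 24 once then 7 forever.
  11/(1−δ) ≥ 24 + 7δ/(1−δ) ⇒ δ ≥ 13/17.
Ana: cooperation gives 17 each period; deviation gives 25 once then 6 forever.
  δ ≥ 8/19.
Both must hold, so the binding constraint is Noor's: δ ≥ 13/17.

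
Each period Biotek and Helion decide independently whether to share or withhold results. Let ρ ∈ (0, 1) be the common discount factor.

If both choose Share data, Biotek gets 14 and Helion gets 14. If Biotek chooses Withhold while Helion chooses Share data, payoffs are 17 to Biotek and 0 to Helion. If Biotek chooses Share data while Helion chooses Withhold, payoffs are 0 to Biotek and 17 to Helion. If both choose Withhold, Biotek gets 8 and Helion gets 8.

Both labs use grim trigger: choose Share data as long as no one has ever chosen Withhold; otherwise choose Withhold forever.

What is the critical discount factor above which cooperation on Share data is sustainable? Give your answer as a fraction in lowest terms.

Cooperation forever yields 14 each period: 14/(1−ρ).
Deviating yields 17 once, then 8 forever: 17 + 8ρ/(1−ρ).
No profitable deviation requires 14/(1−ρ) ≥ 17 + 8ρ/(1−ρ).
Multiplying by (1−ρ): 14 ≥ 17(1−ρ) + 8ρ = 17 − 9ρ.
So 9ρ ≥ 3, i.e. ρ ≥ 3/9 = 1/3.

1/3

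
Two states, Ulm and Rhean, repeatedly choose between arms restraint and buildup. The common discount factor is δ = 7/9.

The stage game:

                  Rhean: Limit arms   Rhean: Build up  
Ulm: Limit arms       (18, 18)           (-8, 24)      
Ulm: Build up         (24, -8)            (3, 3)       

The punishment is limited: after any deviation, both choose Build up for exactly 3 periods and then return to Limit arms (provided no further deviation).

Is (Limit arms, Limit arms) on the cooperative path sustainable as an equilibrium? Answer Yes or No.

A one-shot deviation gives 24 now, then 3 for 3 periods, then back to 18.
Gain from deviating: (24−18) today; loss: (18−3) in each of the next 3 periods.
No-deviation condition: (18−3)(δ+…+δ^3) ≥ 24−18, i.e. δ+…+δ^3 ≥ 2/5.
At δ = 7/9: δ+…+δ^3 = 1.8532 ≥ 0.4000.
So cooperation is sustainable.

Yes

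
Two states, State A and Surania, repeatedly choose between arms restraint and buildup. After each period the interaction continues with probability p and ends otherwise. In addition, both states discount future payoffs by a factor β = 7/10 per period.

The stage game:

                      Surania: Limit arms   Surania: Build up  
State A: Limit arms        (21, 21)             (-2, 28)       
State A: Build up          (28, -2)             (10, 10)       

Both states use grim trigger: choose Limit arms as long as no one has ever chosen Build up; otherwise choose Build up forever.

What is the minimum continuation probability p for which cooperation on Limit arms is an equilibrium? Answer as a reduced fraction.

Expected continuation weight on next period's payoff is β·p = 7/10·p, which plays the role of the discount factor.
Cooperation requires 7/10·p ≥ (28−21)/(28−10) = 7/18, hence p ≥ 5/9.

5/9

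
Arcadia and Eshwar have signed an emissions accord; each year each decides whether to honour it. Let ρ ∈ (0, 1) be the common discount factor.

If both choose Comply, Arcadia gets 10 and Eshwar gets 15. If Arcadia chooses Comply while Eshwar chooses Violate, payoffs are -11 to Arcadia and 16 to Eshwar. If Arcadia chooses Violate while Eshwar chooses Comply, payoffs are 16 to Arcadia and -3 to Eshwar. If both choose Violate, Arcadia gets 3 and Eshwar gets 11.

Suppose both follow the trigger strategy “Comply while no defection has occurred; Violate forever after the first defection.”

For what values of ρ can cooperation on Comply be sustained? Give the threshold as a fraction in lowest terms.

For Arcadia: deviation gain 16−10 = 6, per-period punishment loss 10−3 = 7. IC gives ρ ≥ 6/13.
For Eshwar: gain 1, loss 4 per period, so ρ ≥ 1/5.
The tighter constraint is Arcadia's, so cooperation needs ρ ≥ 6/13.

6/13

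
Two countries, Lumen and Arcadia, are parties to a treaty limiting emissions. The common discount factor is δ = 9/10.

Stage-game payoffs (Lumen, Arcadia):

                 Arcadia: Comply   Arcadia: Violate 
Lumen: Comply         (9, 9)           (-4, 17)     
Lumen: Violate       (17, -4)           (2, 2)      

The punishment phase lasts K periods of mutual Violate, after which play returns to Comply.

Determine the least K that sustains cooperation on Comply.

2

Need Σ_{k=1}^{K} δ^k ≥ (17−9)/(9−2) = 1.1429 at δ = 9/10.
At K = 1 the sum is 0.9000 < 1.1429; at K = 2 it is 1.7100 ≥ 1.1429.
So the minimum punishment length is K = 2.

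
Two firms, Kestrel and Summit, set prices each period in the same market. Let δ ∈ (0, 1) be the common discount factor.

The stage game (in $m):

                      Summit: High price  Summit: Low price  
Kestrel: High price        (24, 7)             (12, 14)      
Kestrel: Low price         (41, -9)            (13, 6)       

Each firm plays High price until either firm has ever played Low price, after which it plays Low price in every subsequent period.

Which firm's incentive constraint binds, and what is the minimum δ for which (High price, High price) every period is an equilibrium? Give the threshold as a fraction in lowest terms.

Kestrel's threshold: (41−24)/(41−13) = 17/28.
Summit's threshold: (14−7)/(14−6) = 7/8.
17/28 < 7/8, so Summit binds and δ* = 7/8.

Summit; δ ≥ 7/8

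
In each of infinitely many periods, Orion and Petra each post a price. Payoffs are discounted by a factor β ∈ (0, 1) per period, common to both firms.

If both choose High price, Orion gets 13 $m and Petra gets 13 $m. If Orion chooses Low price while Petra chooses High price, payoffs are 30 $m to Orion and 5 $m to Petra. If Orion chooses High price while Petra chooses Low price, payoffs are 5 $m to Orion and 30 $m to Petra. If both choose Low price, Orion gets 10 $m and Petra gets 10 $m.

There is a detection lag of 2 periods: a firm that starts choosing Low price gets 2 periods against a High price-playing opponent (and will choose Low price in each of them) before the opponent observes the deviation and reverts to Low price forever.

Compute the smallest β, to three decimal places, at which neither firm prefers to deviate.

Deviating for the 2 undetected periods gains 30−13 = 17 per period over cooperation, then loses 13−10 = 3 per period forever once punishment starts.
Gain: 17(1 + β + … + β^1); loss: 3·β^2/(1−β).
No profitable deviation ⇔ 17(1−β^2) ≤ 3·β^2, i.e. β^2 ≥ 17/(17+3) = 17/20.
Hence β ≥ (17/20)^(1/2) ≈ 0.922.

0.922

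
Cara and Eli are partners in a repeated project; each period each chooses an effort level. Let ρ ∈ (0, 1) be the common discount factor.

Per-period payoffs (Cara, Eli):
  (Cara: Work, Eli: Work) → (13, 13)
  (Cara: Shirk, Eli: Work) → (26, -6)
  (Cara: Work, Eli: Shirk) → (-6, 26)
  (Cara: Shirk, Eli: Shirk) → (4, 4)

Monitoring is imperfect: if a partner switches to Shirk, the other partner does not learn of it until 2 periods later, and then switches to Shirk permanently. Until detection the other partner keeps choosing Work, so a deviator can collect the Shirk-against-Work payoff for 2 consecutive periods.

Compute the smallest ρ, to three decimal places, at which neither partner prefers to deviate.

Deviating for the 2 undetected periods gains 26−13 = 13 per period over cooperation, then loses 13−4 = 9 per period forever once punishment starts.
Gain: 13(1 + ρ + … + ρ^1); loss: 9·ρ^2/(1−ρ).
No profitable deviation ⇔ 13(1−ρ^2) ≤ 9·ρ^2, i.e. ρ^2 ≥ 13/(13+9) = 13/22.
Hence ρ ≥ (13/22)^(1/2) ≈ 0.769.

0.769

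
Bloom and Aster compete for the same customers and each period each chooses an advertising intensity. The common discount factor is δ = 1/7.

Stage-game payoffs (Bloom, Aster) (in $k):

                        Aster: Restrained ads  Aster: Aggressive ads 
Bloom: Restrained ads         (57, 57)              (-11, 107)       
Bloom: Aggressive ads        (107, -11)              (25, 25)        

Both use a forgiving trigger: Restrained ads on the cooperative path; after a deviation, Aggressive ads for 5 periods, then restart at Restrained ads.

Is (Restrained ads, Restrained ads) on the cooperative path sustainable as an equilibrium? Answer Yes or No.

Comparing payoff streams over the 6 periods until play realigns: cooperate → 57(1+δ+…+δ^5); deviate → 107 + 25(δ+…+δ^5).
Cooperation is sustained iff (57−25)(δ+…+δ^5) ≥ 107−57.
δ+…+δ^5 = 1/7·(1−(1/7)^5)/(1−1/7) = 0.1667, and (107−57)/(57−25) = 1.5625.
0.1667 < 1.5625, so cooperation is not sustainable.

No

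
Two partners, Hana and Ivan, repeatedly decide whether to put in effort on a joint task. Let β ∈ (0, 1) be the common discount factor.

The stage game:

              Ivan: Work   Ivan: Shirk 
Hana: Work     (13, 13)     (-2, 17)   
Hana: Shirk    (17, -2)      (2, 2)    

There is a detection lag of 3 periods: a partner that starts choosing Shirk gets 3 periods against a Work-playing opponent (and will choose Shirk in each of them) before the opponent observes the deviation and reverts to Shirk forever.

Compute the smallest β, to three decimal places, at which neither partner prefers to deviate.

A deviator earns 17 for 3 periods, then 2 forever; cooperating earns 13 forever. Multiplying the IC by (1−β):
13 ≥ 17(1−β^3) + 2β^3, so 15·β^3 ≥ 4 and β^3 ≥ 4/15.
β ≥ (4/15)^(1/3) ≈ 0.644.

0.644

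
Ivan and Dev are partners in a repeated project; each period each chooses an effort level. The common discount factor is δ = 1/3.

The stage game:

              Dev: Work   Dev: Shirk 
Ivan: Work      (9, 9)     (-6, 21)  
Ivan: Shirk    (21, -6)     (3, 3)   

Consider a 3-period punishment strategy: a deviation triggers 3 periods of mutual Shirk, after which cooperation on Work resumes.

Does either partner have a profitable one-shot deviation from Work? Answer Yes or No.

Yes

IC: δ+…+δ^3 ≥ (21−9)/(9−3) = 2.
At δ = 1/3: partial sum = 0.4815 < 2.0000. Cooperation not sustainable.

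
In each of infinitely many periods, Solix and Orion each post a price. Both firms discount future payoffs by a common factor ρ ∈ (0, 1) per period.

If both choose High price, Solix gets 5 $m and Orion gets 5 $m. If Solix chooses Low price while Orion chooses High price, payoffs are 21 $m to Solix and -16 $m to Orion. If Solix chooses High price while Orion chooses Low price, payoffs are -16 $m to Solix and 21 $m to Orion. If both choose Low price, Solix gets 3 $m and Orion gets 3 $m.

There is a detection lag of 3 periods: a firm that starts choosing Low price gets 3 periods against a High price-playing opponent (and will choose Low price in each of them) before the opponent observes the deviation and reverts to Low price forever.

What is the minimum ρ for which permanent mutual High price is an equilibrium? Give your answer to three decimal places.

0.961

The best deviation is to choose Low price for all 3 undetected periods, earning 21 each, then 3 forever once detected.
Deviation value: 21(1−ρ^3)/(1−ρ) + 3ρ^3/(1−ρ); cooperation value: 5/(1−ρ).
IC: 5 ≥ 21(1−ρ^3) + 3ρ^3 = 21 − 18ρ^3.
So ρ^3 ≥ 16/18 = 8/9, giving ρ ≥ (8/9)^(1/3) ≈ 0.961.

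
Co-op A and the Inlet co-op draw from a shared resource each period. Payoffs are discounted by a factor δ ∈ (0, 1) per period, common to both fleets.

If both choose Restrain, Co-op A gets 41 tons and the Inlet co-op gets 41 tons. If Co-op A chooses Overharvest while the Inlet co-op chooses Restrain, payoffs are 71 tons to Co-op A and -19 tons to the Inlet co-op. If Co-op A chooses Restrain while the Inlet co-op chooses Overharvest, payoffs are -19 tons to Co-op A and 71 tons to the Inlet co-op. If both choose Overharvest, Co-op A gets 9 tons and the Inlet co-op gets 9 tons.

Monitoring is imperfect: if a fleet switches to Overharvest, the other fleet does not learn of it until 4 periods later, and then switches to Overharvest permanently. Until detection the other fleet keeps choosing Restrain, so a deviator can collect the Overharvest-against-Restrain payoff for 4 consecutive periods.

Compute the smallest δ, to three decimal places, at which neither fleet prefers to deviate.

0.834

Deviating for the 4 undetected periods gains 71−41 = 30 per period over cooperation, then loses 41−9 = 32 per period forever once punishment starts.
Gain: 30(1 + δ + … + δ^3); loss: 32·δ^4/(1−δ).
No profitable deviation ⇔ 30(1−δ^4) ≤ 32·δ^4, i.e. δ^4 ≥ 30/(30+32) = 15/31.
Hence δ ≥ (15/31)^(1/4) ≈ 0.834.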